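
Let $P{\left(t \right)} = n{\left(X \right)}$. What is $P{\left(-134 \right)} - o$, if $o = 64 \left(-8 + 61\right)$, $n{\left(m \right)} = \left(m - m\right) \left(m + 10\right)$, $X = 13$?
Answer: $-3392$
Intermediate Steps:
$n{\left(m \right)} = 0$ ($n{\left(m \right)} = 0 \left(10 + m\right) = 0$)
$P{\left(t \right)} = 0$
$o = 3392$ ($o = 64 \cdot 53 = 3392$)
$P{\left(-134 \right)} - o = 0 - 3392 = -3392$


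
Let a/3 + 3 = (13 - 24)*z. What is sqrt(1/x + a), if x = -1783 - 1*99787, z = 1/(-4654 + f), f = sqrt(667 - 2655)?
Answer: sqrt(101570)*sqrt((2125506932 - 914131*I*sqrt(497))/(-2327 + I*sqrt(497)))/101570 ≈ 1.1325e-5 + 2.9988*I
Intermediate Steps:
f = 2*I*sqrt(497) (f = sqrt(-1988) = 2*I*sqrt(497) ≈ 44.587*I)
z = 1/(-4654 + 2*I*sqrt(497)) ≈ -0.00021485 - 2.058e-6*I
x = -101570 (x = -1783 - 99787 = -101570)
a = -32466959/3610284 + 11*I*sqrt(497)/3610284 (a = -9 + 3*((13 - 24)*(-2327/10830852 - I*sqrt(497)/10830852)) = -9 + 3*(-11*(-2327/10830852 - I*sqrt(497)/10830852)) = -9 + 3*(25597/10830852 + 11*I*sqrt(497)/10830852) = -9 + (25597/3610284 + 11*I*sqrt(497)/3610284) = -32466959/3610284 + 11*I*sqrt(497)/3610284 ≈ -8.9929 + 6.7925e-5*I)
sqrt(1/x + a) = sqrt(1/(-101570) + (-32466959/3610284 + 11*I*sqrt(497)/3610284)) = sqrt(-1/101570 + (-32466959/3610284 + 11*I*sqrt(497)/3610284)) = sqrt(-1648836317957/183348272940 + 11*I*sqrt(497)/3610284)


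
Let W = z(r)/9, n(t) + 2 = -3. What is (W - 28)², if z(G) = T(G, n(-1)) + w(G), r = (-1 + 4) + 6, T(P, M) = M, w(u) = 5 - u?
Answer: 841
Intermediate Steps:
n(t) = -5 (n(t) = -2 - 3 = -5)
r = 9 (r = 3 + 6 = 9)
z(G) = -G (z(G) = -5 + (5 - G) = -G)
W = -1 (W = -1*9/9 = -9*⅑ = -1)
(W - 28)² = (-1 - 28)² = (-29)² = 841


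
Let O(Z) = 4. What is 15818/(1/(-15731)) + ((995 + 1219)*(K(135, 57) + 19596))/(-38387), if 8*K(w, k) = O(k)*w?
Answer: -9551994293735/38387 ≈ -2.4883e+8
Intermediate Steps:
K(w, k) = w/2 (K(w, k) = (4*w)/8 = w/2)
15818/(1/(-15731)) + ((995 + 1219)*(K(135, 57) + 19596))/(-38387) = 15818/(1/(-15731)) + ((995 + 1219)*((½)*135 + 19596))/(-38387) = 15818/(-1/15731) + (2214*(135/2 + 19596))*(-1/38387) = 15818*(-15731) + (2214*(39327/2))*(-1/38387) = -248832958 + 43534989*(-1/38387) = -248832958 - 43534989/38387 = -9551994293735/38387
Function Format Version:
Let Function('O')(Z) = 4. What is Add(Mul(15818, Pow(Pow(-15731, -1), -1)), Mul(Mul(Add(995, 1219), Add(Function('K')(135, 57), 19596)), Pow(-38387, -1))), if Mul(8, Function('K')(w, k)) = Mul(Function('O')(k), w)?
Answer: Rational(-9551994293735, 38387) ≈ -2.4883e+8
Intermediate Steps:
Function('K')(w, k) = Mul(Rational(1, 2), w) (Function('K')(w, k) = Mul(Rational(1, 8), Mul(4, w)) = Mul(Rational(1, 2), w))
Add(Mul(15818, Pow(Pow(-15731, -1), -1)), Mul(Mul(Add(995, 1219), Add(Function('K')(135, 57), 19596)), Pow(-38387, -1))) = Add(Mul(15818, Pow(Pow(-15731, -1), -1)), Mul(Mul(Add(995, 1219), Add(Mul(Rational(1, 2), 135), 19596)), Pow(-38387, -1))) = Add(Mul(15818, Pow(Rational(-1, 15731), -1)), Mul(Mul(2214, Add(Rational(135, 2), 19596)), Rational(-1, 38387))) = Add(Mul(15818, -15731), Mul(Mul(2214, Rational(39327, 2)), Rational(-1, 38387))) = Add(-248832958, Mul(43534989, Rational(-1, 38387))) = Add(-248832958, Rational(-43534989, 38387)) = Rational(-9551994293735, 38387)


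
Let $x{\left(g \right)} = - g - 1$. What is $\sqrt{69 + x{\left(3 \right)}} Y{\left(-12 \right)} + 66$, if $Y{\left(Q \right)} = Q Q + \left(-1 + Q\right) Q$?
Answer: $66 + 300 \sqrt{65} \approx 2484.7$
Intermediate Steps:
$x{\left(g \right)} = -1 - g$
$Y{\left(Q \right)} = Q^{2} + Q \left(-1 + Q\right)$
$\sqrt{69 + x{\left(3 \right)}} Y{\left(-12 \right)} + 66 = \sqrt{69 - 4} \left(- 12 \left(-1 + 2 \left(-12\right)\right)\right) + 66 = \sqrt{69 - 4} \left(- 12 \left(-1 - 24\right)\right) + 66 = \sqrt{69 - 4} \left(\left(-12\right) \left(-25\right)\right) + 66 = \sqrt{65} \cdot 300 + 66 = 300 \sqrt{65} + 66 = 66 + 300 \sqrt{65}$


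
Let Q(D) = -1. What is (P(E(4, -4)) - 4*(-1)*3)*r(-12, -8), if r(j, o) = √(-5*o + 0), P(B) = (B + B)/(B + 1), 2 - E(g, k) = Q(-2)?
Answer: 27*√10 ≈ 85.381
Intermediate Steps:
E(g, k) = 3 (E(g, k) = 2 - 1*(-1) = 2 + 1 = 3)
P(B) = 2*B/(1 + B) (P(B) = (2*B)/(1 + B) = 2*B/(1 + B))
r(j, o) = √5*√(-o) (r(j, o) = √(-5*o) = √5*√(-o))
(P(E(4, -4)) - 4*(-1)*3)*r(-12, -8) = (2*3/(1 + 3) - 4*(-1)*3)*(√5*√(-1*(-8))) = (2*3/4 + 4*3)*(√5*√8) = (2*3*(¼) + 12)*(√5*(2*√2)) = (3/2 + 12)*(2*√10) = 27*(2*√10)/2 = 27*√10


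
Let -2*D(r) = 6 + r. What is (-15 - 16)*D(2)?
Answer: 124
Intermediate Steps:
D(r) = -3 - r/2 (D(r) = -(6 + r)/2 = -3 - r/2)
(-15 - 16)*D(2) = (-15 - 16)*(-3 - ½*2) = -31*(-3 - 1) = -31*(-4) = 124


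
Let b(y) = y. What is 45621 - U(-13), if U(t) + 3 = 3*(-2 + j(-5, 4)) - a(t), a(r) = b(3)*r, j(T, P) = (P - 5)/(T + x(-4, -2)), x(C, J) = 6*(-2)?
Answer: 775044/17 ≈ 45591.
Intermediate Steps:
x(C, J) = -12
j(T, P) = (-5 + P)/(-12 + T) (j(T, P) = (P - 5)/(T - 12) = (-5 + P)/(-12 + T))
a(r) = 3*r
U(t) = -150/17 - 3*t (U(t) = -3 + (3*(-2 + (-5 + 4)/(-12 - 5)) - 3*t) = -3 + (3*(-2 - 1/(-17)) - 3*t) = -3 + (3*(-2 - 1/17*(-1)) - 3*t) = -3 + (3*(-2 + 1/17) - 3*t) = -3 + (3*(-33/17) - 3*t) = -3 + (-99/17 - 3*t) = -150/17 - 3*t)
45621 - U(-13) = 45621 - (-150/17 - 3*(-13)) = 45621 - (-150/17 + 39) = 45621 - 1*513/17 = 45621 - 513/17 = 775044/17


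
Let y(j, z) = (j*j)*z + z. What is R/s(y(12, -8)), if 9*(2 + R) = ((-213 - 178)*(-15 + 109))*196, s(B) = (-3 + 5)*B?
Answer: 3601901/10440 ≈ 345.01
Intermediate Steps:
y(j, z) = z + z*j² (y(j, z) = j²*z + z = z*j² + z = z + z*j²)
s(B) = 2*B
R = -7203802/9 (R = -2 + (((-213 - 178)*(-15 + 109))*196)/9 = -2 + (-391*94*196)/9 = -2 + (-36754*196)/9 = -2 + (⅑)*(-7203784) = -2 - 7203784/9 = -7203802/9 ≈ -8.0042e+5)
R/s(y(12, -8)) = -7203802*(-1/(16*(1 + 12²)))/9 = -7203802*(-1/(16*(1 + 144)))/9 = -7203802/(9*(2*(-8*145))) = -7203802/(9*(2*(-1160))) = -7203802/9/(-2320) = -7203802/9*(-1/2320) = 3601901/10440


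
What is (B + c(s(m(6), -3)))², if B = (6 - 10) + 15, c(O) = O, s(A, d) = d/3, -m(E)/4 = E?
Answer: 100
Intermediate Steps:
m(E) = -4*E
s(A, d) = d/3 (s(A, d) = d*(⅓) = d/3)
B = 11 (B = -4 + 15 = 11)
(B + c(s(m(6), -3)))² = (11 + (⅓)*(-3))² = (11 - 1)² = 10² = 100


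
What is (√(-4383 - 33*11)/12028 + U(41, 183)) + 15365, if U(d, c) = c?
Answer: 15548 + I*√4746/12028 ≈ 15548.0 + 0.0057276*I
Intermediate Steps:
(√(-4383 - 33*11)/12028 + U(41, 183)) + 15365 = (√(-4383 - 33*11)/12028 + 183) + 15365 = (√(-4383 - 363)*(1/12028) + 183) + 15365 = (√(-4746)*(1/12028) + 183) + 15365 = ((I*√4746)*(1/12028) + 183) + 15365 = (I*√4746/12028 + 183) + 15365 = (183 + I*√4746/12028) + 15365 = 15548 + I*√4746/12028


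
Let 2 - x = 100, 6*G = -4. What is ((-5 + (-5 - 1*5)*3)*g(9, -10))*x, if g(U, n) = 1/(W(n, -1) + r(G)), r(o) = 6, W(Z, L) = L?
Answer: 686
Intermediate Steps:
G = -⅔ (G = (⅙)*(-4) = -⅔ ≈ -0.66667)
g(U, n) = ⅕ (g(U, n) = 1/(-1 + 6) = 1/5 = ⅕)
x = -98 (x = 2 - 1*100 = 2 - 100 = -98)
((-5 + (-5 - 1*5)*3)*g(9, -10))*x = ((-5 + (-5 - 1*5)*3)*(⅕))*(-98) = ((-5 + (-5 - 5)*3)*(⅕))*(-98) = ((-5 - 10*3)*(⅕))*(-98) = ((-5 - 30)*(⅕))*(-98) = -35*⅕*(-98) = -7*(-98) = 686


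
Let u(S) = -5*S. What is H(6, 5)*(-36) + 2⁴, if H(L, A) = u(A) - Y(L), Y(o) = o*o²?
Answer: 8692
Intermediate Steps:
Y(o) = o³
H(L, A) = -L³ - 5*A (H(L, A) = -5*A - L³ = -L³ - 5*A)
H(6, 5)*(-36) + 2⁴ = (-1*6³ - 5*5)*(-36) + 2⁴ = (-1*216 - 25)*(-36) + 16 = (-216 - 25)*(-36) + 16 = -241*(-36) + 16 = 8676 + 16 = 8692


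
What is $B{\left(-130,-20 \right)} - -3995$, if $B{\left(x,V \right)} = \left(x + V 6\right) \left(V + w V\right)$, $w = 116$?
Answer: $588995$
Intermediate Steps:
$B{\left(x,V \right)} = 117 V \left(x + 6 V\right)$ ($B{\left(x,V \right)} = \left(x + V 6\right) \left(V + 116 V\right) = \left(x + 6 V\right) 117 V = 117 V \left(x + 6 V\right)$)
$B{\left(-130,-20 \right)} - -3995 = 117 \left(-20\right) \left(-130 + 6 \left(-20\right)\right) - -3995 = 117 \left(-20\right) \left(-130 - 120\right) + 3995 = 117 \left(-20\right) \left(-250\right) + 3995 = 585000 + 3995 = 588995$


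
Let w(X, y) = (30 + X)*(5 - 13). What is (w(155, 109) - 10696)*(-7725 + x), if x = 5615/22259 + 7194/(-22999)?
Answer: 441768388270304/4696649 ≈ 9.4060e+7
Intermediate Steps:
w(X, y) = -240 - 8*X (w(X, y) = (30 + X)*(-8) = -240 - 8*X)
x = -284329/4696649 (x = 5615*(1/22259) + 7194*(-1/22999) = 5615/22259 - 66/211 = -284329/4696649 ≈ -0.060539)
(w(155, 109) - 10696)*(-7725 + x) = ((-240 - 8*155) - 10696)*(-7725 - 284329/4696649) = ((-240 - 1240) - 10696)*(-36281897854/4696649) = (-1480 - 10696)*(-36281897854/4696649) = -12176*(-36281897854/4696649) = 441768388270304/4696649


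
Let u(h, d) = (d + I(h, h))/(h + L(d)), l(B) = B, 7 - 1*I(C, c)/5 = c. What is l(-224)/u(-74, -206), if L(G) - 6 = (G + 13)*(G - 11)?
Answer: -9366112/199 ≈ -47066.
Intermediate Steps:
I(C, c) = 35 - 5*c
L(G) = 6 + (-11 + G)*(13 + G) (L(G) = 6 + (G + 13)*(G - 11) = 6 + (13 + G)*(-11 + G) = 6 + (-11 + G)*(13 + G))
u(h, d) = (35 + d - 5*h)/(-137 + h + d² + 2*d) (u(h, d) = (d + (35 - 5*h))/(h + (-137 + d² + 2*d)) = (35 + d - 5*h)/(-137 + h + d² + 2*d))
l(-224)/u(-74, -206) = -224*(-137 - 74 + (-206)² + 2*(-206))/(35 - 206 - 5*(-74)) = -224*(-137 - 74 + 42436 - 412)/(35 - 206 + 370) = -224/(199/41813) = -224/((1/41813)*199) = -224/199/41813 = -224*41813/199 = -9366112/199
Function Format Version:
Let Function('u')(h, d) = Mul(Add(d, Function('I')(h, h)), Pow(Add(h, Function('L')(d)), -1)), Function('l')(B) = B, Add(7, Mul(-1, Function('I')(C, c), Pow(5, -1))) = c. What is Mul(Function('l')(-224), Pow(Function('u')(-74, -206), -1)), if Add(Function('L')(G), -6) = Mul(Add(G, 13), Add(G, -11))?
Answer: Rational(-9366112, 199) ≈ -47066.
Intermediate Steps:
Function('I')(C, c) = Add(35, Mul(-5, c))
Function('L')(G) = Add(6, Mul(Add(-11, G), Add(13, G))) (Function('L')(G) = Add(6, Mul(Add(G, 13), Add(G, -11))) = Add(6, Mul(Add(13, G), Add(-11, G))) = Add(6, Mul(Add(-11, G), Add(13, G))))
Function('u')(h, d) = Mul(Pow(Add(-137, h, Pow(d, 2), Mul(2, d)), -1), Add(35, d, Mul(-5, h))) (Function('u')(h, d) = Mul(Add(d, Add(35, Mul(-5, h))), Pow(Add(h, Add(-137, Pow(d, 2), Mul(2, d))), -1)) = Mul(Add(35, d, Mul(-5, h)), Pow(Add(-137, h, Pow(d, 2), Mul(2, d)), -1)) = Mul(Pow(Add(-137, h, Pow(d, 2), Mul(2, d)), -1), Add(35, d, Mul(-5, h))))
Mul(Function('l')(-224), Pow(Function('u')(-74, -206), -1)) = Mul(-224, Pow(Mul(Pow(Add(-137, -74, Pow(-206, 2), Mul(2, -206)), -1), Add(35, -206, Mul(-5, -74))), -1)) = Mul(-224, Pow(Mul(Pow(Add(-137, -74, 42436, -412), -1), Add(35, -206, 370)), -1)) = Mul(-224, Pow(Mul(Pow(41813, -1), 199), -1)) = Mul(-224, Pow(Mul(Rational(1, 41813), 199), -1)) = Mul(-224, Pow(Rational(199, 41813), -1)) = Mul(-224, Rational(41813, 199)) = Rational(-9366112, 199)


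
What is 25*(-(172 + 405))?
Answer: -14425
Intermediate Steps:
25*(-(172 + 405)) = 25*(-1*577) = 25*(-577) = -14425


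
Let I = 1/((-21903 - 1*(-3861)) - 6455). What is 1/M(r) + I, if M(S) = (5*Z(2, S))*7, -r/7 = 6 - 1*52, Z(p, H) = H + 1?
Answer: 776/16290505 ≈ 4.7635e-5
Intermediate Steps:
Z(p, H) = 1 + H
r = 322 (r = -7*(6 - 1*52) = -7*(6 - 52) = -7*(-46) = 322)
M(S) = 35 + 35*S (M(S) = (5*(1 + S))*7 = (5 + 5*S)*7 = 35 + 35*S)
I = -1/24497 (I = 1/((-21903 + 3861) - 6455) = 1/(-18042 - 6455) = 1/(-24497) = -1/24497 ≈ -4.0821e-5)
1/M(r) + I = 1/(35 + 35*322) - 1/24497 = 1/(35 + 11270) - 1/24497 = 1/11305 - 1/24497 = 776/16290505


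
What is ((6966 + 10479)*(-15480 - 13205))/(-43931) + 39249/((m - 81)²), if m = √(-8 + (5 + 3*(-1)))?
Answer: 18*(1501229475*√6 + 60776123161*I)/(43931*(54*√6 + 2185*I)) ≈ 11397.0 + 0.36115*I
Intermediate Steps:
m = I*√6 (m = √(-8 + (5 - 3)) = √(-8 + 2) = √(-6) = I*√6 ≈ 2.4495*I)
((6966 + 10479)*(-15480 - 13205))/(-43931) + 39249/((m - 81)²) = ((6966 + 10479)*(-15480 - 13205))/(-43931) + 39249/((I*√6 - 81)²) = (17445*(-28685))*(-1/43931) + 39249/((-81 + I*√6)²) = -500409825*(-1/43931) + 39249/(-81 + I*√6)² = 500409825/43931 + 39249/(-81 + I*√6)²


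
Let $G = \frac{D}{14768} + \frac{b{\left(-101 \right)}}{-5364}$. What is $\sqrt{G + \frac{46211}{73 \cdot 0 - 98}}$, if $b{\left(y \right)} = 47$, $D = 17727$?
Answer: $\frac{i \sqrt{62770405249999759}}{11552268} \approx 21.688 i$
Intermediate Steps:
$G = \frac{23598383}{19803888}$ ($G = \frac{17727}{14768} + \frac{47}{-5364} = 17727 \cdot \frac{1}{14768} + 47 \left(- \frac{1}{5364}\right) = \frac{17727}{14768} - \frac{47}{5364} = \frac{23598383}{19803888} \approx 1.1916$)
$\sqrt{G + \frac{46211}{73 \cdot 0 - 98}} = \sqrt{\frac{23598383}{19803888} + \frac{46211}{73 \cdot 0 - 98}} = \sqrt{\frac{23598383}{19803888} + \frac{46211}{0 - 98}} = \sqrt{\frac{23598383}{19803888} + \frac{46211}{-98}} = \sqrt{\frac{23598383}{19803888} + 46211 \left(- \frac{1}{98}\right)} = \sqrt{\frac{23598383}{19803888} - \frac{46211}{98}} = \sqrt{- \frac{456422413417}{970390512}} = \frac{i \sqrt{62770405249999759}}{11552268}$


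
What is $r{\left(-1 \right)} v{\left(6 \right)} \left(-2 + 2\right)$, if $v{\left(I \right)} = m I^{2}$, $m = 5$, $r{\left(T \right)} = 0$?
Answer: $0$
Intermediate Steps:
$v{\left(I \right)} = 5 I^{2}$
$r{\left(-1 \right)} v{\left(6 \right)} \left(-2 + 2\right) = 0 \cdot 5 \cdot 6^{2} \left(-2 + 2\right) = 0 \cdot 5 \cdot 36 \cdot 0 = 0 \cdot 180 \cdot 0 = 0 \cdot 0 = 0$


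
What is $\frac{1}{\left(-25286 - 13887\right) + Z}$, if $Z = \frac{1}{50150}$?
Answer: $- \frac{50150}{1964525949} \approx -2.5528 \cdot 10^{-5}$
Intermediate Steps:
$Z = \frac{1}{50150} \approx 1.994 \cdot 10^{-5}$
$\frac{1}{\left(-25286 - 13887\right) + Z} = \frac{1}{\left(-25286 - 13887\right) + \frac{1}{50150}} = \frac{1}{-39173 + \frac{1}{50150}} = \frac{1}{- \frac{1964525949}{50150}} = - \frac{50150}{1964525949}$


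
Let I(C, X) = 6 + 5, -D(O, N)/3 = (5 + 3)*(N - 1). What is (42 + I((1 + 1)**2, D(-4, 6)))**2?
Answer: 2809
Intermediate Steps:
D(O, N) = 24 - 24*N (D(O, N) = -3*(5 + 3)*(N - 1) = -24*(-1 + N) = -3*(-8 + 8*N) = 24 - 24*N)
I(C, X) = 11
(42 + I((1 + 1)**2, D(-4, 6)))**2 = (42 + 11)**2 = 53**2 = 2809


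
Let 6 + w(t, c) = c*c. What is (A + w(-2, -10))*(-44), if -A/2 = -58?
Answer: -9240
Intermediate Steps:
w(t, c) = -6 + c² (w(t, c) = -6 + c*c = -6 + c²)
A = 116 (A = -2*(-58) = 116)
(A + w(-2, -10))*(-44) = (116 + (-6 + (-10)²))*(-44) = (116 + (-6 + 100))*(-44) = (116 + 94)*(-44) = 210*(-44) = -9240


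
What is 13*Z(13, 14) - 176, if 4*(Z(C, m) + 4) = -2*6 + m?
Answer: -443/2 ≈ -221.50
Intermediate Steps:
Z(C, m) = -7 + m/4 (Z(C, m) = -4 + (-2*6 + m)/4 = -4 + (-12 + m)/4 = -4 + (-3 + m/4) = -7 + m/4)
13*Z(13, 14) - 176 = 13*(-7 + (1/4)*14) - 176 = 13*(-7 + 7/2) - 176 = 13*(-7/2) - 176 = -91/2 - 176 = -443/2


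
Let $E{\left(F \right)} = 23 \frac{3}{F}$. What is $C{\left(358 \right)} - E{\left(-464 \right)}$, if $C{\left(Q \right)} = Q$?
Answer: $\frac{166181}{464} \approx 358.15$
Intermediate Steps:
$E{\left(F \right)} = \frac{69}{F}$
$C{\left(358 \right)} - E{\left(-464 \right)} = 358 - \frac{69}{-464} = 358 - 69 \left(- \frac{1}{464}\right) = 358 - - \frac{69}{464} = 358 + \frac{69}{464} = \frac{166181}{464}$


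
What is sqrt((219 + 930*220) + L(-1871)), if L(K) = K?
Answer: 2*sqrt(50737) ≈ 450.50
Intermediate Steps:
sqrt((219 + 930*220) + L(-1871)) = sqrt((219 + 930*220) - 1871) = sqrt((219 + 204600) - 1871) = sqrt(204819 - 1871) = sqrt(202948) = 2*sqrt(50737)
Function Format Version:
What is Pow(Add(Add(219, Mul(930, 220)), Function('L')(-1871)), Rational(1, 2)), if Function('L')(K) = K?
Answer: Mul(2, Pow(50737, Rational(1, 2))) ≈ 450.50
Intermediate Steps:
Pow(Add(Add(219, Mul(930, 220)), Function('L')(-1871)), Rational(1, 2)) = Pow(Add(Add(219, Mul(930, 220)), -1871), Rational(1, 2)) = Pow(Add(Add(219, 204600), -1871), Rational(1, 2)) = Pow(Add(204819, -1871), Rational(1, 2)) = Pow(202948, Rational(1, 2)) = Mul(2, Pow(50737, Rational(1, 2)))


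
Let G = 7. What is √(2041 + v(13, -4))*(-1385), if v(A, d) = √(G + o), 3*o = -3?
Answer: -1385*√(2041 + √6) ≈ -62608.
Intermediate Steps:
o = -1 (o = (⅓)*(-3) = -1)
v(A, d) = √6 (v(A, d) = √(7 - 1) = √6)
√(2041 + v(13, -4))*(-1385) = √(2041 + √6)*(-1385) = -1385*√(2041 + √6)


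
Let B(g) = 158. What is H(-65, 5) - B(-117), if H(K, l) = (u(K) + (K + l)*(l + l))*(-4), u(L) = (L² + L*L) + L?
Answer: -31298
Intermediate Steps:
u(L) = L + 2*L² (u(L) = (L² + L²) + L = 2*L² + L = L + 2*L²)
H(K, l) = -8*l*(K + l) - 4*K*(1 + 2*K) (H(K, l) = (K*(1 + 2*K) + (K + l)*(l + l))*(-4) = (K*(1 + 2*K) + (K + l)*(2*l))*(-4) = (K*(1 + 2*K) + 2*l*(K + l))*(-4) = -8*l*(K + l) - 4*K*(1 + 2*K))
H(-65, 5) - B(-117) = (-8*5² - 8*(-65)*5 - 4*(-65)*(1 + 2*(-65))) - 1*158 = (-8*25 + 2600 - 4*(-65)*(1 - 130)) - 158 = (-200 + 2600 - 4*(-65)*(-129)) - 158 = (-200 + 2600 - 33540) - 158 = -31140 - 158 = -31298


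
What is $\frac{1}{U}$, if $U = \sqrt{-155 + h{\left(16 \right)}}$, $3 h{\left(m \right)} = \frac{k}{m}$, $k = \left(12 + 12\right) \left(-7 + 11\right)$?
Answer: $- \frac{i \sqrt{17}}{51} \approx - 0.080845 i$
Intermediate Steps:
$k = 96$ ($k = 24 \cdot 4 = 96$)
$h{\left(m \right)} = \frac{32}{m}$ ($h{\left(m \right)} = \frac{96 \frac{1}{m}}{3} = \frac{32}{m}$)
$U = 3 i \sqrt{17}$ ($U = \sqrt{-155 + \frac{32}{16}} = \sqrt{-155 + 32 \cdot \frac{1}{16}} = \sqrt{-155 + 2} = \sqrt{-153} = 3 i \sqrt{17} \approx 12.369 i$)
$\frac{1}{U} = \frac{1}{3 i \sqrt{17}} = - \frac{i \sqrt{17}}{51}$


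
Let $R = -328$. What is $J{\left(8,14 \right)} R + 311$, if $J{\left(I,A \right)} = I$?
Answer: $-2313$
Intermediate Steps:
$J{\left(8,14 \right)} R + 311 = 8 \left(-328\right) + 311 = -2624 + 311 = -2313$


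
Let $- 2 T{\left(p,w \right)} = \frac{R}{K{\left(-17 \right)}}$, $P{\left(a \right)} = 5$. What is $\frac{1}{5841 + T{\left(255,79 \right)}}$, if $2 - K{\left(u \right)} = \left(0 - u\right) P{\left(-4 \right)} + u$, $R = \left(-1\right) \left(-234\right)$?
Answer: $\frac{22}{128541} \approx 0.00017115$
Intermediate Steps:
$R = 234$
$K{\left(u \right)} = 2 + 4 u$ ($K{\left(u \right)} = 2 - \left(\left(0 - u\right) 5 + u\right) = 2 - \left(- u 5 + u\right) = 2 - \left(- 5 u + u\right) = 2 - - 4 u = 2 + 4 u$)
$T{\left(p,w \right)} = \frac{39}{22}$ ($T{\left(p,w \right)} = - \frac{234 \frac{1}{2 + 4 \left(-17\right)}}{2} = - \frac{234 \frac{1}{2 - 68}}{2} = - \frac{234 \frac{1}{-66}}{2} = - \frac{234 \left(- \frac{1}{66}\right)}{2} = \left(- \frac{1}{2}\right) \left(- \frac{39}{11}\right) = \frac{39}{22}$)
$\frac{1}{5841 + T{\left(255,79 \right)}} = \frac{1}{5841 + \frac{39}{22}} = \frac{1}{\frac{128541}{22}} = \frac{22}{128541}$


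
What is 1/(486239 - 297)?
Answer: 1/485942 ≈ 2.0579e-6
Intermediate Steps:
1/(486239 - 297) = 1/485942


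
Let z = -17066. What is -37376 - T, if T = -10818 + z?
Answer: -9492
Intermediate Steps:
T = -27884 (T = -10818 - 17066 = -27884)
-37376 - T = -37376 - 1*(-27884) = -37376 + 27884 = -9492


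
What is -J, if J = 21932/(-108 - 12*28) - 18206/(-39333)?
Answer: 23737997/485107 ≈ 48.934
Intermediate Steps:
J = -23737997/485107 (J = 21932/(-108 - 336) - 18206*(-1/39333) = 21932/(-444) + 18206/39333 = 21932*(-1/444) + 18206/39333 = -5483/111 + 18206/39333 = -23737997/485107 ≈ -48.934)
-J = -1*(-23737997/485107) = 23737997/485107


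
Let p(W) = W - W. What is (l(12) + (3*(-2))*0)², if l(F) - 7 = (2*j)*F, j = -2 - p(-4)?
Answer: 1681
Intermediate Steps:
p(W) = 0
j = -2 (j = -2 - 1*0 = -2 + 0 = -2)
l(F) = 7 - 4*F (l(F) = 7 + (2*(-2))*F = 7 - 4*F)
(l(12) + (3*(-2))*0)² = ((7 - 4*12) + (3*(-2))*0)² = ((7 - 48) - 6*0)² = (-41 + 0)² = (-41)² = 1681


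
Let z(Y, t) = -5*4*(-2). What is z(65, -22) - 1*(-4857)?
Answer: 4897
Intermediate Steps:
z(Y, t) = 40 (z(Y, t) = -20*(-2) = 40)
z(65, -22) - 1*(-4857) = 40 - 1*(-4857) = 40 + 4857 = 4897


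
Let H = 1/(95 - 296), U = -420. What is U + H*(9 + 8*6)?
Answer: -28159/67 ≈ -420.28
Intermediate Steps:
H = -1/201 (H = 1/(-201) = -1/201 ≈ -0.0049751)
U + H*(9 + 8*6) = -420 - (9 + 8*6)/201 = -420 - (9 + 48)/201 = -420 - 1/201*57 = -420 - 19/67 = -28159/67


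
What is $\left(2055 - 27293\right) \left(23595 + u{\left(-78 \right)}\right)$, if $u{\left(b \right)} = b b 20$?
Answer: $-3666450450$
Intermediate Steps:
$u{\left(b \right)} = 20 b^{2}$ ($u{\left(b \right)} = b^{2} \cdot 20 = 20 b^{2}$)
$\left(2055 - 27293\right) \left(23595 + u{\left(-78 \right)}\right) = \left(2055 - 27293\right) \left(23595 + 20 \left(-78\right)^{2}\right) = - 25238 \left(23595 + 20 \cdot 6084\right) = - 25238 \left(23595 + 121680\right) = \left(-25238\right) 145275 = -3666450450$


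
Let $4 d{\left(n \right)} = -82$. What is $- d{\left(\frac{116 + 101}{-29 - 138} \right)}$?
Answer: $\frac{41}{2} \approx 20.5$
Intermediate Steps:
$d{\left(n \right)} = - \frac{41}{2}$ ($d{\left(n \right)} = \frac{1}{4} \left(-82\right) = - \frac{41}{2}$)
$- d{\left(\frac{116 + 101}{-29 - 138} \right)} = \left(-1\right) \left(- \frac{41}{2}\right) = \frac{41}{2}$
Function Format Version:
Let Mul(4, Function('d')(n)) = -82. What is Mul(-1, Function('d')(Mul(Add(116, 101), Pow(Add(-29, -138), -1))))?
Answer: Rational(41, 2) ≈ 20.500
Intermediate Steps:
Function('d')(n) = Rational(-41, 2) (Function('d')(n) = Mul(Rational(1, 4), -82) = Rational(-41, 2))
Mul(-1, Function('d')(Mul(Add(116, 101), Pow(Add(-29, -138), -1)))) = Mul(-1, Rational(-41, 2)) = Rational(41, 2)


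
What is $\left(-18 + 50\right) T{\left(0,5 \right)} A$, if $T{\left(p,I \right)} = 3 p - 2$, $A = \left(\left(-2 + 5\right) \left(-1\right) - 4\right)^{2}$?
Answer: $-3136$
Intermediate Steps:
$A = 49$ ($A = \left(3 \left(-1\right) - 4\right)^{2} = \left(-3 - 4\right)^{2} = \left(-7\right)^{2} = 49$)
$T{\left(p,I \right)} = -2 + 3 p$
$\left(-18 + 50\right) T{\left(0,5 \right)} A = \left(-18 + 50\right) \left(-2 + 3 \cdot 0\right) 49 = 32 \left(-2 + 0\right) 49 = 32 \left(\left(-2\right) 49\right) = 32 \left(-98\right) = -3136$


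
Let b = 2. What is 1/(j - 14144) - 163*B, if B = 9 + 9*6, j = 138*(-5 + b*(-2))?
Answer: -157998835/15386 ≈ -10269.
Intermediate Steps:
j = -1242 (j = 138*(-5 + 2*(-2)) = 138*(-5 - 4) = 138*(-9) = -1242)
B = 63 (B = 9 + 54 = 63)
1/(j - 14144) - 163*B = 1/(-1242 - 14144) - 163*63 = 1/(-15386) - 1*10269 = -1/15386 - 10269 = -157998835/15386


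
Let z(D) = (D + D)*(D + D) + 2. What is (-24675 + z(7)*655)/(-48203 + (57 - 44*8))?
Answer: -35005/16166 ≈ -2.1653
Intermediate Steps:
z(D) = 2 + 4*D**2 (z(D) = (2*D)*(2*D) + 2 = 4*D**2 + 2 = 2 + 4*D**2)
(-24675 + z(7)*655)/(-48203 + (57 - 44*8)) = (-24675 + (2 + 4*7**2)*655)/(-48203 + (57 - 44*8)) = (-24675 + (2 + 4*49)*655)/(-48203 + (57 - 352)) = (-24675 + (2 + 196)*655)/(-48203 - 295) = (-24675 + 198*655)/(-48498) = (-24675 + 129690)*(-1/48498) = 105015*(-1/48498) = -35005/16166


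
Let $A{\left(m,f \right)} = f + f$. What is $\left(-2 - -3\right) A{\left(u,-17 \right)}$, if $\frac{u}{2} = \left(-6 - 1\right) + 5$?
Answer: $-34$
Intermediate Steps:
$u = -4$ ($u = 2 \left(\left(-6 - 1\right) + 5\right) = 2 \left(-7 + 5\right) = 2 \left(-2\right) = -4$)
$A{\left(m,f \right)} = 2 f$
$\left(-2 - -3\right) A{\left(u,-17 \right)} = \left(-2 - -3\right) 2 \left(-17\right) = \left(-2 + 3\right) \left(-34\right) = 1 \left(-34\right) = -34$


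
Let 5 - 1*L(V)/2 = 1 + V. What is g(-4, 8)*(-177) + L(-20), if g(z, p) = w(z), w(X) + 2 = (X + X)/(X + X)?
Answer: 225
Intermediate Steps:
L(V) = 8 - 2*V (L(V) = 10 - 2*(1 + V) = 10 + (-2 - 2*V) = 8 - 2*V)
w(X) = -1 (w(X) = -2 + (X + X)/(X + X) = -2 + (2*X)/((2*X)) = -2 + (2*X)*(1/(2*X)) = -2 + 1 = -1)
g(z, p) = -1
g(-4, 8)*(-177) + L(-20) = -1*(-177) + (8 - 2*(-20)) = 177 + (8 + 40) = 177 + 48 = 225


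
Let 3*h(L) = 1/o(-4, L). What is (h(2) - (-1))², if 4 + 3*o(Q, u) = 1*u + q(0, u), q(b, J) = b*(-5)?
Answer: ¼ ≈ 0.25000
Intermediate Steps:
q(b, J) = -5*b
o(Q, u) = -4/3 + u/3 (o(Q, u) = -4/3 + (1*u - 5*0)/3 = -4/3 + (u + 0)/3 = -4/3 + u/3)
h(L) = 1/(3*(-4/3 + L/3))
(h(2) - (-1))² = (1/(-4 + 2) - (-1))² = (1/(-2) - 1*(-1))² = (-½ + 1)² = (½)² = ¼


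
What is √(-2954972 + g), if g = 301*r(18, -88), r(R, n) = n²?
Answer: 2*I*√156007 ≈ 789.95*I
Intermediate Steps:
g = 2330944 (g = 301*(-88)² = 301*7744 = 2330944)
√(-2954972 + g) = √(-2954972 + 2330944) = √(-624028) = 2*I*√156007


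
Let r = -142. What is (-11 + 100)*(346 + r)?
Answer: 18156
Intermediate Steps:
(-11 + 100)*(346 + r) = (-11 + 100)*(346 - 142) = 89*204 = 18156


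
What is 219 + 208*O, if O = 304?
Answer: 63451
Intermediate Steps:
219 + 208*O = 219 + 208*304 = 219 + 63232 = 63451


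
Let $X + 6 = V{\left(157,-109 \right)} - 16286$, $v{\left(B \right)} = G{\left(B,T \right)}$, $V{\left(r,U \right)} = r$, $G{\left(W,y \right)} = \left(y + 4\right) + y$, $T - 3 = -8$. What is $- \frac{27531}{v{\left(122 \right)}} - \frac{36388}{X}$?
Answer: $\frac{148143671}{32270} \approx 4590.8$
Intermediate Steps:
$T = -5$ ($T = 3 - 8 = -5$)
$G{\left(W,y \right)} = 4 + 2 y$ ($G{\left(W,y \right)} = \left(4 + y\right) + y = 4 + 2 y$)
$v{\left(B \right)} = -6$ ($v{\left(B \right)} = 4 + 2 \left(-5\right) = 4 - 10 = -6$)
$X = -16135$ ($X = -6 + \left(157 - 16286\right) = -6 - 16129 = -16135$)
$- \frac{27531}{v{\left(122 \right)}} - \frac{36388}{X} = - \frac{27531}{-6} - \frac{36388}{-16135} = \left(-27531\right) \left(- \frac{1}{6}\right) - - \frac{36388}{16135} = \frac{9177}{2} + \frac{36388}{16135} = \frac{148143671}{32270}$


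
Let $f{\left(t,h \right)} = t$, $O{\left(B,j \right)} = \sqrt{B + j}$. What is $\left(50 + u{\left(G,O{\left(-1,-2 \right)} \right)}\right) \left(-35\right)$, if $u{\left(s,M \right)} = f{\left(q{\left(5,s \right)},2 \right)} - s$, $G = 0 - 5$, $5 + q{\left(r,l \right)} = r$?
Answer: $-1925$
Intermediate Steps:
$q{\left(r,l \right)} = -5 + r$
$G = -5$
$u{\left(s,M \right)} = - s$ ($u{\left(s,M \right)} = \left(-5 + 5\right) - s = 0 - s = - s$)
$\left(50 + u{\left(G,O{\left(-1,-2 \right)} \right)}\right) \left(-35\right) = \left(50 - -5\right) \left(-35\right) = \left(50 + 5\right) \left(-35\right) = 55 \left(-35\right) = -1925$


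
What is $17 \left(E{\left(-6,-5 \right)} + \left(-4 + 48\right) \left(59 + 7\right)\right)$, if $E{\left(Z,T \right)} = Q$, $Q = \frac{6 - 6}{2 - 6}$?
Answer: $49368$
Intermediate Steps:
$Q = 0$ ($Q = \frac{0}{-4} = 0 \left(- \frac{1}{4}\right) = 0$)
$E{\left(Z,T \right)} = 0$
$17 \left(E{\left(-6,-5 \right)} + \left(-4 + 48\right) \left(59 + 7\right)\right) = 17 \left(0 + \left(-4 + 48\right) \left(59 + 7\right)\right) = 17 \left(0 + 44 \cdot 66\right) = 17 \left(0 + 2904\right) = 17 \cdot 2904 = 49368$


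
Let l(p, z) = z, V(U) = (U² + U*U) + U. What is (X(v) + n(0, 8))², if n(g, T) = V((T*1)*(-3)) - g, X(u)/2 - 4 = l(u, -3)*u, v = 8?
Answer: 1183744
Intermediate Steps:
V(U) = U + 2*U² (V(U) = (U² + U²) + U = 2*U² + U = U + 2*U²)
X(u) = 8 - 6*u (X(u) = 8 + 2*(-3*u) = 8 - 6*u)
n(g, T) = -g - 3*T*(1 - 6*T) (n(g, T) = ((T*1)*(-3))*(1 + 2*((T*1)*(-3))) - g = (T*(-3))*(1 + 2*(T*(-3))) - g = (-3*T)*(1 + 2*(-3*T)) - g = (-3*T)*(1 - 6*T) - g = -3*T*(1 - 6*T) - g = -g - 3*T*(1 - 6*T))
(X(v) + n(0, 8))² = ((8 - 6*8) + (-1*0 - 3*8 + 18*8²))² = ((8 - 48) + (0 - 24 + 18*64))² = (-40 + (0 - 24 + 1152))² = (-40 + 1128)² = 1088² = 1183744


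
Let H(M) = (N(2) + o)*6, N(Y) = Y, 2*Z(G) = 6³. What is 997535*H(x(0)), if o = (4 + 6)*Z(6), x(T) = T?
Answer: 6475997220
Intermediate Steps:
Z(G) = 108 (Z(G) = (½)*6³ = (½)*216 = 108)
o = 1080 (o = (4 + 6)*108 = 10*108 = 1080)
H(M) = 6492 (H(M) = (2 + 1080)*6 = 1082*6 = 6492)
997535*H(x(0)) = 997535*6492 = 6475997220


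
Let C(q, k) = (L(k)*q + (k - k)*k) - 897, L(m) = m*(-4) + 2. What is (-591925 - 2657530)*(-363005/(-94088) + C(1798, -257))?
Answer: -565929296657499995/94088 ≈ -6.0149e+12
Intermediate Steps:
L(m) = 2 - 4*m (L(m) = -4*m + 2 = 2 - 4*m)
C(q, k) = -897 + q*(2 - 4*k) (C(q, k) = ((2 - 4*k)*q + (k - k)*k) - 897 = (q*(2 - 4*k) + 0*k) - 897 = (q*(2 - 4*k) + 0) - 897 = q*(2 - 4*k) - 897 = -897 + q*(2 - 4*k))
(-591925 - 2657530)*(-363005/(-94088) + C(1798, -257)) = (-591925 - 2657530)*(-363005/(-94088) + (-897 + 2*1798 - 4*(-257)*1798)) = -3249455*(-363005*(-1/94088) + (-897 + 3596 + 1848344)) = -3249455*(363005/94088 + 1851043) = -3249455*174161296789/94088 = -565929296657499995/94088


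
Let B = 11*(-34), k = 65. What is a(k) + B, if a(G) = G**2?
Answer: 3851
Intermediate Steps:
B = -374
a(k) + B = 65**2 - 374 = 4225 - 374 = 3851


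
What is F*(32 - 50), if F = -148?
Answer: 2664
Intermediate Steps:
F*(32 - 50) = -148*(32 - 50) = -148*(-18) = 2664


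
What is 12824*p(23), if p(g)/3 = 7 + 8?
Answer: 577080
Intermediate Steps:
p(g) = 45 (p(g) = 3*(7 + 8) = 3*15 = 45)
12824*p(23) = 12824*45 = 577080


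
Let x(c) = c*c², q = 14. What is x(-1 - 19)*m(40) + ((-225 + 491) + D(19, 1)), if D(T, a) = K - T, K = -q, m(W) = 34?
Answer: -271767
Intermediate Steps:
K = -14 (K = -1*14 = -14)
D(T, a) = -14 - T
x(c) = c³
x(-1 - 19)*m(40) + ((-225 + 491) + D(19, 1)) = (-1 - 19)³*34 + ((-225 + 491) + (-14 - 1*19)) = (-20)³*34 + (266 + (-14 - 19)) = -8000*34 + (266 - 33) = -272000 + 233 = -271767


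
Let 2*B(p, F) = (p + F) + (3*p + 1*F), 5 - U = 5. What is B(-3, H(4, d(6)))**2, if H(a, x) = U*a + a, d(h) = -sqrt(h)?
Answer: 4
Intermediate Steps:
U = 0 (U = 5 - 1*5 = 5 - 5 = 0)
H(a, x) = a (H(a, x) = 0*a + a = 0 + a = a)
B(p, F) = F + 2*p (B(p, F) = ((p + F) + (3*p + 1*F))/2 = ((F + p) + (3*p + F))/2 = ((F + p) + (F + 3*p))/2 = (2*F + 4*p)/2 = F + 2*p)
B(-3, H(4, d(6)))**2 = (4 + 2*(-3))**2 = (4 - 6)**2 = (-2)**2 = 4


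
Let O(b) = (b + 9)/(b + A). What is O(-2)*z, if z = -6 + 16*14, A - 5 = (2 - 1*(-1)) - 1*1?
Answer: 1526/5 ≈ 305.20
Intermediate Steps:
A = 7 (A = 5 + ((2 - 1*(-1)) - 1*1) = 5 + ((2 + 1) - 1) = 5 + (3 - 1) = 5 + 2 = 7)
O(b) = (9 + b)/(7 + b) (O(b) = (b + 9)/(b + 7) = (9 + b)/(7 + b))
z = 218 (z = -6 + 224 = 218)
O(-2)*z = ((9 - 2)/(7 - 2))*218 = (7/5)*218 = 1526/5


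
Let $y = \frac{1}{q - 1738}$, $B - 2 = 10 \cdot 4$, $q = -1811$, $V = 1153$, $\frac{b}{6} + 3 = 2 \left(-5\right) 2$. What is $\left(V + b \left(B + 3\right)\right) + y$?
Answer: $- \frac{17947294}{3549} \approx -5057.0$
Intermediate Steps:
$b = -138$ ($b = -18 + 6 \cdot 2 \left(-5\right) 2 = -18 + 6 \left(\left(-10\right) 2\right) = -18 + 6 \left(-20\right) = -18 - 120 = -138$)
$B = 42$ ($B = 2 + 10 \cdot 4 = 2 + 40 = 42$)
$y = - \frac{1}{3549}$ ($y = \frac{1}{-1811 - 1738} = \frac{1}{-3549} = - \frac{1}{3549} \approx -0.00028177$)
$\left(V + b \left(B + 3\right)\right) + y = \left(1153 - 138 \left(42 + 3\right)\right) - \frac{1}{3549} = \left(1153 - 6210\right) - \frac{1}{3549} = -5057 - \frac{1}{3549} = - \frac{17947294}{3549}$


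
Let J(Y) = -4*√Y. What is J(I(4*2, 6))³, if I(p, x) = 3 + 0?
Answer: -192*√3 ≈ -332.55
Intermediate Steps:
I(p, x) = 3
J(I(4*2, 6))³ = (-4*√3)³ = -192*√3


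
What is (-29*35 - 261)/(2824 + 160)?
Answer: -319/746 ≈ -0.42761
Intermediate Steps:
(-29*35 - 261)/(2824 + 160) = (-1015 - 261)/2984 = -1276*1/2984 = -319/746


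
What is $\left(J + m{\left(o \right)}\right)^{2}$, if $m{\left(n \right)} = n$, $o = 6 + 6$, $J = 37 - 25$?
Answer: $576$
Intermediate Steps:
$J = 12$ ($J = 37 - 25 = 12$)
$o = 12$
$\left(J + m{\left(o \right)}\right)^{2} = \left(12 + 12\right)^{2} = 24^{2} = 576$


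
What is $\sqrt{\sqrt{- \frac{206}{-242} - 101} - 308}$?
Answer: $\frac{\sqrt{-37268 + 11 i \sqrt{12118}}}{11} \approx 0.28508 + 17.552 i$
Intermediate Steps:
$\sqrt{\sqrt{- \frac{206}{-242} - 101} - 308} = \sqrt{\sqrt{\left(-206\right) \left(- \frac{1}{242}\right) - 101} - 308} = \sqrt{\sqrt{\frac{103}{121} - 101} - 308} = \sqrt{\sqrt{- \frac{12118}{121}} - 308} = \sqrt{\frac{i \sqrt{12118}}{11} - 308} = \sqrt{-308 + \frac{i \sqrt{12118}}{11}}$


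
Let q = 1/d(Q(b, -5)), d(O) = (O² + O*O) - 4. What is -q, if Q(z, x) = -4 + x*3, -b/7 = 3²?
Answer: -1/718 ≈ -0.0013928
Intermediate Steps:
b = -63 (b = -7*3² = -7*9 = -63)
Q(z, x) = -4 + 3*x
d(O) = -4 + 2*O² (d(O) = (O² + O²) - 4 = 2*O² - 4 = -4 + 2*O²)
q = 1/718 (q = 1/(-4 + 2*(-4 + 3*(-5))²) = 1/(-4 + 2*(-4 - 15)²) = 1/(-4 + 2*(-19)²) = 1/(-4 + 2*361) = 1/(-4 + 722) = 1/718 ≈ 0.0013928)
-q = -1*1/718 = -1/718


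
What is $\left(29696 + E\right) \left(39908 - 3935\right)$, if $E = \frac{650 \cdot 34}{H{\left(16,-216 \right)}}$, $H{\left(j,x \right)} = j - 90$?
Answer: $\frac{39127904046}{37} \approx 1.0575 \cdot 10^{9}$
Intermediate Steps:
$H{\left(j,x \right)} = -90 + j$
$E = - \frac{11050}{37}$ ($E = \frac{650 \cdot 34}{-90 + 16} = \frac{22100}{-74} = 22100 \left(- \frac{1}{74}\right) = - \frac{11050}{37} \approx -298.65$)
$\left(29696 + E\right) \left(39908 - 3935\right) = \left(29696 - \frac{11050}{37}\right) \left(39908 - 3935\right) = \frac{1087702}{37} \cdot 35973 = \frac{39127904046}{37}$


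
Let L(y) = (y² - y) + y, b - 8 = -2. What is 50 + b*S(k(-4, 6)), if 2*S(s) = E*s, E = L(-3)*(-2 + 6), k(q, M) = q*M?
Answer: -2542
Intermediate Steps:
b = 6 (b = 8 - 2 = 6)
L(y) = y²
k(q, M) = M*q
E = 36 (E = (-3)²*(-2 + 6) = 9*4 = 36)
S(s) = 18*s (S(s) = (36*s)/2 = 18*s)
50 + b*S(k(-4, 6)) = 50 + 6*(18*(6*(-4))) = 50 + 6*(18*(-24)) = 50 + 6*(-432) = 50 - 2592 = -2542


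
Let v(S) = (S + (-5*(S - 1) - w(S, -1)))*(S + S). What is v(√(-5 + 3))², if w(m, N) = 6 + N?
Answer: 256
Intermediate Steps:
v(S) = -8*S² (v(S) = (S + (-5*(S - 1) - (6 - 1)))*(S + S) = (S + (-5*(-1 + S) - 1*5))*(2*S) = (S + ((5 - 5*S) - 5))*(2*S) = (S - 5*S)*(2*S) = (-4*S)*(2*S) = -8*S²)
v(√(-5 + 3))² = (-8*(√(-5 + 3))²)² = (-8*(√(-2))²)² = (-8*(I*√2)²)² = (-8*(-2))² = 16² = 256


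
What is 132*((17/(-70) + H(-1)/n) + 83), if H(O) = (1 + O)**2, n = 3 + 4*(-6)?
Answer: 382338/35 ≈ 10924.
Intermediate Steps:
n = -21 (n = 3 - 24 = -21)
132*((17/(-70) + H(-1)/n) + 83) = 132*((17/(-70) + (1 - 1)**2/(-21)) + 83) = 132*((17*(-1/70) + 0**2*(-1/21)) + 83) = 132*((-17/70 + 0*(-1/21)) + 83) = 132*((-17/70 + 0) + 83) = 132*(-17/70 + 83) = 132*(5793/70) = 382338/35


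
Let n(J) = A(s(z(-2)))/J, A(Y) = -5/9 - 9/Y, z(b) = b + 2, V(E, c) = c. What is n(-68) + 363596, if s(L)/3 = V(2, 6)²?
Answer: 890083031/2448 ≈ 3.6360e+5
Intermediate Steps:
z(b) = 2 + b
s(L) = 108 (s(L) = 3*6² = 3*36 = 108)
A(Y) = -5/9 - 9/Y (A(Y) = -5*⅑ - 9/Y = -5/9 - 9/Y)
n(J) = -23/(36*J) (n(J) = (-5/9 - 9/108)/J = (-5/9 - 9*1/108)/J = (-5/9 - 1/12)/J = -23/(36*J))
n(-68) + 363596 = -23/36/(-68) + 363596 = -23/36*(-1/68) + 363596 = 23/2448 + 363596 = 890083031/2448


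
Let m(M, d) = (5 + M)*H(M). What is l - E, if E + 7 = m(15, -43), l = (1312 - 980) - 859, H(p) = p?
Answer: -820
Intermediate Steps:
m(M, d) = M*(5 + M) (m(M, d) = (5 + M)*M = M*(5 + M))
l = -527 (l = 332 - 859 = -527)
E = 293 (E = -7 + 15*(5 + 15) = -7 + 15*20 = -7 + 300 = 293)
l - E = -527 - 1*293 = -527 - 293 = -820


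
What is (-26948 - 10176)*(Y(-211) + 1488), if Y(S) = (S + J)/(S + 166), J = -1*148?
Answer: -2499150556/45 ≈ -5.5537e+7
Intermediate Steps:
J = -148
Y(S) = (-148 + S)/(166 + S) (Y(S) = (S - 148)/(S + 166) = (-148 + S)/(166 + S))
(-26948 - 10176)*(Y(-211) + 1488) = (-26948 - 10176)*((-148 - 211)/(166 - 211) + 1488) = -37124*(-359/(-45) + 1488) = -37124*(-1/45*(-359) + 1488) = -37124*(359/45 + 1488) = -37124*67319/45 = -2499150556/45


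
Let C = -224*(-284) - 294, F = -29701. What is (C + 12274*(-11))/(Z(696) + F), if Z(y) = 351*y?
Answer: -71692/214595 ≈ -0.33408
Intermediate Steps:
C = 63322 (C = 63616 - 294 = 63322)
(C + 12274*(-11))/(Z(696) + F) = (63322 + 12274*(-11))/(351*696 - 29701) = (63322 - 135014)/(244296 - 29701) = -71692/214595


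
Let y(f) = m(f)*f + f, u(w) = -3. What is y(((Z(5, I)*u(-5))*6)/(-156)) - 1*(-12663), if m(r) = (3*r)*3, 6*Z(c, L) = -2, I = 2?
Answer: 8560171/676 ≈ 12663.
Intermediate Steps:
Z(c, L) = -⅓ (Z(c, L) = (⅙)*(-2) = -⅓)
m(r) = 9*r
y(f) = f + 9*f² (y(f) = (9*f)*f + f = 9*f² + f = f + 9*f²)
y(((Z(5, I)*u(-5))*6)/(-156)) - 1*(-12663) = ((-⅓*(-3)*6)/(-156))*(1 + 9*((-⅓*(-3)*6)/(-156))) - 1*(-12663) = ((1*6)*(-1/156))*(1 + 9*((1*6)*(-1/156))) + 12663 = (6*(-1/156))*(1 + 9*(6*(-1/156))) + 12663 = -(1 + 9*(-1/26))/26 + 12663 = -(1 - 9/26)/26 + 12663 = -1/26*17/26 + 12663 = -17/676 + 12663 = 8560171/676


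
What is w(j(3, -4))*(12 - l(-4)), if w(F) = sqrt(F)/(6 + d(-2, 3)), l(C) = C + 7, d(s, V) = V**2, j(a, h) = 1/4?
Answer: 3/10 ≈ 0.30000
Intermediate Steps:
j(a, h) = 1/4
l(C) = 7 + C
w(F) = sqrt(F)/15 (w(F) = sqrt(F)/(6 + 3**2) = sqrt(F)/(6 + 9) = sqrt(F)/15)
w(j(3, -4))*(12 - l(-4)) = (sqrt(1/4)/15)*(12 - (7 - 4)) = ((1/15)*(1/2))*(12 - 1*3) = (12 - 3)/30 = (1/30)*9 = 3/10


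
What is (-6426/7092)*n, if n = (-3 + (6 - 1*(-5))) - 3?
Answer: -1785/394 ≈ -4.5305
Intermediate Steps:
n = 5 (n = (-3 + (6 + 5)) - 3 = (-3 + 11) - 3 = 8 - 3 = 5)
(-6426/7092)*n = -6426/7092*5 = -6426*1/7092*5 = -357/394*5 = -1785/394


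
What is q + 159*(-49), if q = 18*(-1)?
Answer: -7809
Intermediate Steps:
q = -18
q + 159*(-49) = -18 + 159*(-49) = -18 - 7791 = -7809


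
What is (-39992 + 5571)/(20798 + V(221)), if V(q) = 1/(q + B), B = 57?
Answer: -9569038/5781845 ≈ -1.6550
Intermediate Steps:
V(q) = 1/(57 + q) (V(q) = 1/(q + 57) = 1/(57 + q))
(-39992 + 5571)/(20798 + V(221)) = (-39992 + 5571)/(20798 + 1/(57 + 221)) = -34421/(20798 + 1/278) = -34421/5781845/278 = -34421*278/5781845 = -9569038/5781845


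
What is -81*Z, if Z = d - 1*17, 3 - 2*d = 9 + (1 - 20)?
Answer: 1701/2 ≈ 850.50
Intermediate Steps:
d = 13/2 (d = 3/2 - (9 + (1 - 20))/2 = 3/2 - (9 - 19)/2 = 3/2 - ½*(-10) = 3/2 + 5 = 13/2 ≈ 6.5000)
Z = -21/2 (Z = 13/2 - 1*17 = 13/2 - 17 = -21/2 ≈ -10.500)
-81*Z = -81*(-21/2) = 1701/2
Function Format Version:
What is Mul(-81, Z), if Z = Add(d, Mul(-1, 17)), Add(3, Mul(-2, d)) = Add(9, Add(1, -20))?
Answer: Rational(1701, 2) ≈ 850.50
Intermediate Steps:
d = Rational(13, 2) (d = Add(Rational(3, 2), Mul(Rational(-1, 2), Add(9, Add(1, -20)))) = Add(Rational(3, 2), Mul(Rational(-1, 2), Add(9, -19))) = Add(Rational(3, 2), Mul(Rational(-1, 2), -10)) = Add(Rational(3, 2), 5) = Rational(13, 2) ≈ 6.5000)
Z = Rational(-21, 2) (Z = Add(Rational(13, 2), Mul(-1, 17)) = Add(Rational(13, 2), -17) = Rational(-21, 2) ≈ -10.500)
Mul(-81, Z) = Mul(-81, Rational(-21, 2)) = Rational(1701, 2)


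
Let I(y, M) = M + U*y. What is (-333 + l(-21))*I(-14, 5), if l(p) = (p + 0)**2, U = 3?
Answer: -3996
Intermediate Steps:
l(p) = p**2
I(y, M) = M + 3*y
(-333 + l(-21))*I(-14, 5) = (-333 + (-21)**2)*(5 + 3*(-14)) = (-333 + 441)*(5 - 42) = 108*(-37) = -3996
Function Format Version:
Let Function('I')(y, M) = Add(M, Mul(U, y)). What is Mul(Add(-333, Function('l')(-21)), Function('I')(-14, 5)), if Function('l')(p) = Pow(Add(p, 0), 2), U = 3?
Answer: -3996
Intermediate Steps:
Function('l')(p) = Pow(p, 2)
Function('I')(y, M) = Add(M, Mul(3, y))
Mul(Add(-333, Function('l')(-21)), Function('I')(-14, 5)) = Mul(Add(-333, Pow(-21, 2)), Add(5, Mul(3, -14))) = Mul(Add(-333, 441), Add(5, -42)) = Mul(108, -37) = -3996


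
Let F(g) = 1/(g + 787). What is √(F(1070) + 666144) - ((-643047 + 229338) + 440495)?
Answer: -26786 + 41*√1366545873/1857 ≈ -25970.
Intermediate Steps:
F(g) = 1/(787 + g)
√(F(1070) + 666144) - ((-643047 + 229338) + 440495) = √(1/(787 + 1070) + 666144) - ((-643047 + 229338) + 440495) = √(1/1857 + 666144) - (-413709 + 440495) = √(1/1857 + 666144) - 1*26786 = √(1237029409/1857) - 26786 = 41*√1366545873/1857 - 26786 = -26786 + 41*√1366545873/1857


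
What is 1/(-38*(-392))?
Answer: 1/14896 ≈ 6.7132e-5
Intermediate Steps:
1/(-38*(-392)) = 1/14896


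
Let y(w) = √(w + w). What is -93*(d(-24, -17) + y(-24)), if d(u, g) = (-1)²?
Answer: -93 - 372*I*√3 ≈ -93.0 - 644.32*I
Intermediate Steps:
d(u, g) = 1
y(w) = √2*√w (y(w) = √(2*w) = √2*√w)
-93*(d(-24, -17) + y(-24)) = -93*(1 + √2*√(-24)) = -93*(1 + √2*(2*I*√6)) = -93*(1 + 4*I*√3) = -93 - 372*I*√3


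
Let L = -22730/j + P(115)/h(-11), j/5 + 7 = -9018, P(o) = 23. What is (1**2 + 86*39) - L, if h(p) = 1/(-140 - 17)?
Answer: 62863604/9025 ≈ 6965.5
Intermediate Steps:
j = -45125 (j = -35 + 5*(-9018) = -35 - 45090 = -45125)
h(p) = -1/157 (h(p) = 1/(-157) = -1/157)
L = -32584729/9025 (L = -22730/(-45125) + 23/(-1/157) = -22730*(-1/45125) + 23*(-157) = 4546/9025 - 3611 = -32584729/9025 ≈ -3610.5)
(1**2 + 86*39) - L = (1**2 + 86*39) - 1*(-32584729/9025) = (1 + 3354) + 32584729/9025 = 3355 + 32584729/9025 = 62863604/9025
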